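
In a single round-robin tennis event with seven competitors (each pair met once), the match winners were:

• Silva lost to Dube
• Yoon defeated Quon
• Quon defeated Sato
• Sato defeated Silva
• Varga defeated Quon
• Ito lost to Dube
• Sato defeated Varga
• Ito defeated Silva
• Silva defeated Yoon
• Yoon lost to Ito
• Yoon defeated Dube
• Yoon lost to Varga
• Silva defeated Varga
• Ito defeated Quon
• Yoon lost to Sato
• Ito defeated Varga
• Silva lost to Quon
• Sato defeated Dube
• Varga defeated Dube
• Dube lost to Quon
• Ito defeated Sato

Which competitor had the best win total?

Ito

Win totals: Yoon 2, Sato 4, Quon 3, Ito 5, Dube 2, Varga 3, Silva 2.
Ito leads with 5 wins (next highest: 4).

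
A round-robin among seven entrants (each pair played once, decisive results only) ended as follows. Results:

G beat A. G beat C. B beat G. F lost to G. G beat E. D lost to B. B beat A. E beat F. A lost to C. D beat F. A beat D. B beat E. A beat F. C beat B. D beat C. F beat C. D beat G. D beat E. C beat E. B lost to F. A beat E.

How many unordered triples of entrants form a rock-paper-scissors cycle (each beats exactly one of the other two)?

Win totals: A 3, B 4, C 3, D 4, E 1, F 2, G 4.
An entrant with w wins dominates both others in C(w,2) triples; summing gives 3 + 6 + 3 + 6 + 0 + 1 + 6 = 25 transitive triples.
Total triples C(7,3) = 35, so cyclic triples = 35 − 25 = 10.

10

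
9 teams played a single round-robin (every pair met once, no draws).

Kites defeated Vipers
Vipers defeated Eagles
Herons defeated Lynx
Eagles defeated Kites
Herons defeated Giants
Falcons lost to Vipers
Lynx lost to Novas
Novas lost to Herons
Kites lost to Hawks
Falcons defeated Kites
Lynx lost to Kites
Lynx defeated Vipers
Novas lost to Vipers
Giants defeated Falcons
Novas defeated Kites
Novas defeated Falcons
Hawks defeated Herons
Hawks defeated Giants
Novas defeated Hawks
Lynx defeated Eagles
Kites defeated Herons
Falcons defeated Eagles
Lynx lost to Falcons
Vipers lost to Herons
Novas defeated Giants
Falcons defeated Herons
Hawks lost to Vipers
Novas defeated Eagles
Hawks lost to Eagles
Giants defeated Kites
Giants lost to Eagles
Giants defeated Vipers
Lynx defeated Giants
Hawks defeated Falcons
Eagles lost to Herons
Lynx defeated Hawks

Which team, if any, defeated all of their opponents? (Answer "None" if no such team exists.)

Highest win total is Novas with 6 (out of 8 possible).
Novas lost to Vipers, Herons, so no team went undefeated.

None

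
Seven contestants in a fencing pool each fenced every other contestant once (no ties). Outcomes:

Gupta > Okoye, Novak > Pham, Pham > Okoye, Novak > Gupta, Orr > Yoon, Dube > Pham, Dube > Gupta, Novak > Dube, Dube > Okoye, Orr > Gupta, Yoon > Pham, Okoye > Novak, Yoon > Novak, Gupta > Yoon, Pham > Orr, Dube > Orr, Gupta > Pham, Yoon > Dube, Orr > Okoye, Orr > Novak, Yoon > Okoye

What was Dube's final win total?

4

Dube's results: beat Pham, Okoye, Orr, Gupta; lost to Novak, Yoon.
That is 4 wins.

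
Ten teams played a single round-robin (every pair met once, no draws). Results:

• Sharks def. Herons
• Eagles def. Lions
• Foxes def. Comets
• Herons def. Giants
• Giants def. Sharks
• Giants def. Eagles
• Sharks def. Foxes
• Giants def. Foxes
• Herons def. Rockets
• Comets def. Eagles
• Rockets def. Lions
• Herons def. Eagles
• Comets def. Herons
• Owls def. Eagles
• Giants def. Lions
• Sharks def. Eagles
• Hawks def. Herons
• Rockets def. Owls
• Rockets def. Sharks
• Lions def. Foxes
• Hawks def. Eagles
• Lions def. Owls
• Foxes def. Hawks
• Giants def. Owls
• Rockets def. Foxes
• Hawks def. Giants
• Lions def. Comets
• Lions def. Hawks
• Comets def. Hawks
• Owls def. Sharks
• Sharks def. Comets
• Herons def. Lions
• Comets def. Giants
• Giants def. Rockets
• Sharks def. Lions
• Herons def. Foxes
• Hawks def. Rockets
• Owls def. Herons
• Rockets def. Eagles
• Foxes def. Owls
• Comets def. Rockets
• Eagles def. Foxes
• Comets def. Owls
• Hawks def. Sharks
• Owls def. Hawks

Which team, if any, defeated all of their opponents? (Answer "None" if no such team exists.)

Highest win total is Giants with 6 (out of 9 possible).
Giants lost to Hawks, Comets, Herons, so no team went undefeated.

None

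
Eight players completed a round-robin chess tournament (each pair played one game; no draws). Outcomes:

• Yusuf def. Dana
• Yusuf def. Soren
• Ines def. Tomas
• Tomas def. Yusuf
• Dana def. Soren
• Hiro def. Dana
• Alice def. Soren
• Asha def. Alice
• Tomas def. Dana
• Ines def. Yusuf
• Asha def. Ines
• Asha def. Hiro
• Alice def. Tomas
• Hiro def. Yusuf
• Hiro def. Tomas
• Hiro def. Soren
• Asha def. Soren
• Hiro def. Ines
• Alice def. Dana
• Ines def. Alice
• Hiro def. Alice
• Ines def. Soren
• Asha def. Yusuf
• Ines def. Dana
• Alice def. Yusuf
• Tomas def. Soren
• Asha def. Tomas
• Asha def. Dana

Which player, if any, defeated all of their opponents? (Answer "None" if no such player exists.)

Asha

Asha has 7 wins out of 7 opponents — a perfect record.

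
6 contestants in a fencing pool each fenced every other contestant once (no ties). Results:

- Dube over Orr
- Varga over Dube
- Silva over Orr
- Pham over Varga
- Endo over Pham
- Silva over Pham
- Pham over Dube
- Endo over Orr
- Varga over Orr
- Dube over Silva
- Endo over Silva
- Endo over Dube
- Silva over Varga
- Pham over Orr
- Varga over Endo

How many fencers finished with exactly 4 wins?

1

Win totals: Dube 2, Silva 3, Varga 3, Endo 4, Pham 3, Orr 0.
Exactly 4: Endo — 1 fencer.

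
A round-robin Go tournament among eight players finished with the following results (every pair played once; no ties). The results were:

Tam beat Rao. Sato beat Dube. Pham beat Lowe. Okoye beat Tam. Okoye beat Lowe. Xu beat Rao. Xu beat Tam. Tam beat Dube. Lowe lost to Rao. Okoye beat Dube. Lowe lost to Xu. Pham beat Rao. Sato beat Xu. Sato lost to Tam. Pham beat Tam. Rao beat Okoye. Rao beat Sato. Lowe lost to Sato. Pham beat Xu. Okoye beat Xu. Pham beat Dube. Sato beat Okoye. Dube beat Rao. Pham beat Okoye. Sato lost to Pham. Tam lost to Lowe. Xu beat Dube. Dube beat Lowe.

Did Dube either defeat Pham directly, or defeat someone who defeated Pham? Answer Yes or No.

Dube did not beat Pham directly.
Dube beat Rao, Lowe, but each of them lost to Pham. No two-step path.

No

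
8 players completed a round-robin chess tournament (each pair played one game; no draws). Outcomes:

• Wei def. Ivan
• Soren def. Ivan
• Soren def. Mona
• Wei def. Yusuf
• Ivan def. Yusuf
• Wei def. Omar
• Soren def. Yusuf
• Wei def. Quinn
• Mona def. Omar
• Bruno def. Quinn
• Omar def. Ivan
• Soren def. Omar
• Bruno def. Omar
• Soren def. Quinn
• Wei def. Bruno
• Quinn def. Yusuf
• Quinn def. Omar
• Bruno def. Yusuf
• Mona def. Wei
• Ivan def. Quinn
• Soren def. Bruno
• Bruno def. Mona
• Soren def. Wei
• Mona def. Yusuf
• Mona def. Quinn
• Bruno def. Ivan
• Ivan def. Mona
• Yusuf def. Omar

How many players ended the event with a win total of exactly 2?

Win totals: Bruno 5, Mona 4, Soren 7, Wei 5, Yusuf 1, Quinn 2, Ivan 3, Omar 1.
Exactly 2: Quinn — 1 player.

1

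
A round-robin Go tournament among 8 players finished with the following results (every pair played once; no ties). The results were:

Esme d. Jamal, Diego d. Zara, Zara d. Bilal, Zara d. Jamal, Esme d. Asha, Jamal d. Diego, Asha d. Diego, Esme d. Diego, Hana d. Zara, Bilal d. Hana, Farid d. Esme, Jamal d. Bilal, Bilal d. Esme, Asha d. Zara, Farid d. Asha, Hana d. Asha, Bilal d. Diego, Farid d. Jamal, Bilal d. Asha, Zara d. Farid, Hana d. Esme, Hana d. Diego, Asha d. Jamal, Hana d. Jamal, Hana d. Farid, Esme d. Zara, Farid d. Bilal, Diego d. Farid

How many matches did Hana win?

6

Hana's results: beat Zara, Jamal, Farid, Diego, Esme, Asha; lost to Bilal.
That is 6 wins.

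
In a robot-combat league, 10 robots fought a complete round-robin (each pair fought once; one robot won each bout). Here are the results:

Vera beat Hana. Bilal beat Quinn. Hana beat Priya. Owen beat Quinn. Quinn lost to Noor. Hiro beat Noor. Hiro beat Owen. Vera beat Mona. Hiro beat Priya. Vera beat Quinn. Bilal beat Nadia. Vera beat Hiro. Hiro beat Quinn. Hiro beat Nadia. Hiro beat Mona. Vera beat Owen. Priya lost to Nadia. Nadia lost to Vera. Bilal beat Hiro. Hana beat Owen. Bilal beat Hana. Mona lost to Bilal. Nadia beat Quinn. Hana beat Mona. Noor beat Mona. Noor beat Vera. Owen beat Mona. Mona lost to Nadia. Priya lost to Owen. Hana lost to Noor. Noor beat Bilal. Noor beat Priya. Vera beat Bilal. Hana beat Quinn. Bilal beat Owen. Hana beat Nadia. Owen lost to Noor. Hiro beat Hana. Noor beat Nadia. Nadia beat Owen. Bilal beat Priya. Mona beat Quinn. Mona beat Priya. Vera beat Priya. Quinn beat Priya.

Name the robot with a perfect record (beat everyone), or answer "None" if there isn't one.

None

Highest win total is Vera with 8 (out of 9 possible).
Vera lost to Noor, so no robot went undefeated.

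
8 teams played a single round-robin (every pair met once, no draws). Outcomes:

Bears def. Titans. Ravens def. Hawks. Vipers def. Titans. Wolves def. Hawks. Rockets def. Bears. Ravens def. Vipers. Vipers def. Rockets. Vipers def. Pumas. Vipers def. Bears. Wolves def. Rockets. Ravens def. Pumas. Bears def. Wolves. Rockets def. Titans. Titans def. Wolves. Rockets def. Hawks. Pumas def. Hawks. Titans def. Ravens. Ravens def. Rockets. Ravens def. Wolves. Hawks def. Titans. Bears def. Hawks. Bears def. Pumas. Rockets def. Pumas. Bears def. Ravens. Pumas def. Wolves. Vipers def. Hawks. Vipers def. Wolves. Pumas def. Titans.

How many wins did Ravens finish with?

5

Ravens' results: beat Hawks, Pumas, Vipers, Wolves, Rockets; lost to Bears, Titans.
That is 5 wins.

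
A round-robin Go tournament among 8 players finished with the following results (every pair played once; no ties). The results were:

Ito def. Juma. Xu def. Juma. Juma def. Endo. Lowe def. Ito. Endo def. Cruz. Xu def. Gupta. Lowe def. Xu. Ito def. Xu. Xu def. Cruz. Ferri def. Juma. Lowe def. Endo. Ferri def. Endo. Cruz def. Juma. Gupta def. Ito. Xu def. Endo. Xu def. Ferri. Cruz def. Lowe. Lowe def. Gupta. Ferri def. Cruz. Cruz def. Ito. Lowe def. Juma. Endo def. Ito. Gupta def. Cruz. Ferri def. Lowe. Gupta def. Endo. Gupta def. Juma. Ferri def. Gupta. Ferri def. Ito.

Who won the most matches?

Ferri

Win totals: Gupta 4, Cruz 3, Xu 5, Endo 2, Lowe 5, Ito 2, Ferri 6, Juma 1.
Ferri leads with 6 wins (next highest: 5).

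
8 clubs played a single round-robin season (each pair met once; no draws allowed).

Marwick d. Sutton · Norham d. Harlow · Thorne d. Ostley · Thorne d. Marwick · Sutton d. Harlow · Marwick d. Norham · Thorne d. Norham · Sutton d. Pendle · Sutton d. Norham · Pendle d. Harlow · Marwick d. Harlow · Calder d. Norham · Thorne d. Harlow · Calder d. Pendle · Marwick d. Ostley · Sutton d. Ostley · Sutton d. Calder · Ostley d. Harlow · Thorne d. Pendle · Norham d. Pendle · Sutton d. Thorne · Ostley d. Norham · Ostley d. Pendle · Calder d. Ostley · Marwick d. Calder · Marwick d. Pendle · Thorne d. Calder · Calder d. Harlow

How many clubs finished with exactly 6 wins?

3

Win totals: Harlow 0, Sutton 6, Marwick 6, Pendle 1, Norham 2, Calder 4, Ostley 3, Thorne 6.
Exactly 6: Sutton, Marwick, Thorne — 3 clubs.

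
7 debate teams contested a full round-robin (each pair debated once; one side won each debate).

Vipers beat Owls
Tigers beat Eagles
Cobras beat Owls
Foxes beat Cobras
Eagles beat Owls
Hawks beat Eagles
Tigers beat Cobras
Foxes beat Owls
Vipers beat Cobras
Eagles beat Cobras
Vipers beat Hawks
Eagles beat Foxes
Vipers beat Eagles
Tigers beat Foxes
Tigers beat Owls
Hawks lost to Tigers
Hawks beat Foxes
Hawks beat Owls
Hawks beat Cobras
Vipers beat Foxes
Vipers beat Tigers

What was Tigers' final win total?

5

Tigers' results: beat Owls, Cobras, Hawks, Eagles, Foxes; lost to Vipers.
That is 5 wins.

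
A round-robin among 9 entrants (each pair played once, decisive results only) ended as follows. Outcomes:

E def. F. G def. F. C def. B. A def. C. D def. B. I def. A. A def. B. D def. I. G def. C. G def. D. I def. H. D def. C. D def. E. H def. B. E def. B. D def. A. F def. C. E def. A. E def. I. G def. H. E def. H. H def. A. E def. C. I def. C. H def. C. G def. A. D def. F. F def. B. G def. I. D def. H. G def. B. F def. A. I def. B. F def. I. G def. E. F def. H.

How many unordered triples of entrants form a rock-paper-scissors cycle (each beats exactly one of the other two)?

Win totals: A 2, B 0, C 1, D 7, E 6, F 5, G 8, H 3, I 4.
An entrant with w wins dominates both others in C(w,2) triples; summing gives 1 + 0 + 0 + 21 + 15 + 10 + 28 + 3 + 6 = 84 transitive triples.
Total triples C(9,3) = 84, so cyclic triples = 84 − 84 = 0.

0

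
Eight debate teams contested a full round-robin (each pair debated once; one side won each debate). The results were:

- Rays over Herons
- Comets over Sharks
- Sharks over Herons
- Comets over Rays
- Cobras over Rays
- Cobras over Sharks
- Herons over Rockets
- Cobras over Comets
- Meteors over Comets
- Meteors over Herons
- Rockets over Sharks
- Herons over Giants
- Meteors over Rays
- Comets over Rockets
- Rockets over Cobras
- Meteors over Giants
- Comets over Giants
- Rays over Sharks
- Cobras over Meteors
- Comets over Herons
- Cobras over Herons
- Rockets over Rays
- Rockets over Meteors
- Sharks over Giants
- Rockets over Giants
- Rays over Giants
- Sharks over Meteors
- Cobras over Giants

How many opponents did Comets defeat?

Comets' results: beat Rays, Herons, Sharks, Rockets, Giants; lost to Meteors, Cobras.
That is 5 wins.

5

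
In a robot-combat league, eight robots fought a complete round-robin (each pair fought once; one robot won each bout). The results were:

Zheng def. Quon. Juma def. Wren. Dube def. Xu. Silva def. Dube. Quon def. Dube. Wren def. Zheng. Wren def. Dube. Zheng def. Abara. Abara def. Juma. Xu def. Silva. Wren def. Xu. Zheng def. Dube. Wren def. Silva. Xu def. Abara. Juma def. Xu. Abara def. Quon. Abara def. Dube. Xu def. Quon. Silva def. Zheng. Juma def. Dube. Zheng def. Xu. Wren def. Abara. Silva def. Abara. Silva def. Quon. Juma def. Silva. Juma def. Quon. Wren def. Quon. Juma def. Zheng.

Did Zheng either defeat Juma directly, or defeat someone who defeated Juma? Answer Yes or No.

Zheng did not beat Juma directly.
Zheng beat Abara, Quon, Xu, Dube. Of those, Abara beat Juma.

Yes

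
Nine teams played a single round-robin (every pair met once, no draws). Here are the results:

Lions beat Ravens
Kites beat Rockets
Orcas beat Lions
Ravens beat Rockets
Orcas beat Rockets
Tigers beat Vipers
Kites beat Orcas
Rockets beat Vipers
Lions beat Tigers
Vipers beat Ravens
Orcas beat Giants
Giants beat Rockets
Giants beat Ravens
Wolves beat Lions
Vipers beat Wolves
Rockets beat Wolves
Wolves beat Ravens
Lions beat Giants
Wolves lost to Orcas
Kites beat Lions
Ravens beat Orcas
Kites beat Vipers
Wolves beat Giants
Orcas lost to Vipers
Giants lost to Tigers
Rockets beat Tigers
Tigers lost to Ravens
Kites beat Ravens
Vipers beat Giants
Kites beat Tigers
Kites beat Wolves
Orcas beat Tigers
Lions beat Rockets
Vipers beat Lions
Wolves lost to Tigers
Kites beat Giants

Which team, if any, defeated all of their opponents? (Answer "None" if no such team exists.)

Kites has 8 wins out of 8 opponents — a perfect record.

Kites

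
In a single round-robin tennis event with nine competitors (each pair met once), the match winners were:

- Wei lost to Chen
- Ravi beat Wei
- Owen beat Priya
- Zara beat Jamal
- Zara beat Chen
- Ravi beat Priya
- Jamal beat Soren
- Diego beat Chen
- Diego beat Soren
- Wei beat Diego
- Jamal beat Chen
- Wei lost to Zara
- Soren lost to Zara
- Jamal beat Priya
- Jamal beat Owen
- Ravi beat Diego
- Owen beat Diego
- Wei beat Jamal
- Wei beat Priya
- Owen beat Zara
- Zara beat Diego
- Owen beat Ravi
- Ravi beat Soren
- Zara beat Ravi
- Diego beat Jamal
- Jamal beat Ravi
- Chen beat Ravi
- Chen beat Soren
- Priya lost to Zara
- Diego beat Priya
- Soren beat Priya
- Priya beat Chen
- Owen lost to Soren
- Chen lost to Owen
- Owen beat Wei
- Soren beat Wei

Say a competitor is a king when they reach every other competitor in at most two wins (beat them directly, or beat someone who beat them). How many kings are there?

4

Priya cannot reach Jamal, Zara, Owen, Diego in two steps.
Chen cannot reach Zara in two steps.
Wei cannot reach Zara in two steps.
Soren reaches everyone (king).
Jamal reaches everyone (king).
Ravi cannot reach Zara in two steps.
Zara reaches everyone (king).
Owen reaches everyone (king).
Diego cannot reach Zara in two steps.
Kings: Soren, Jamal, Zara, Owen — 4.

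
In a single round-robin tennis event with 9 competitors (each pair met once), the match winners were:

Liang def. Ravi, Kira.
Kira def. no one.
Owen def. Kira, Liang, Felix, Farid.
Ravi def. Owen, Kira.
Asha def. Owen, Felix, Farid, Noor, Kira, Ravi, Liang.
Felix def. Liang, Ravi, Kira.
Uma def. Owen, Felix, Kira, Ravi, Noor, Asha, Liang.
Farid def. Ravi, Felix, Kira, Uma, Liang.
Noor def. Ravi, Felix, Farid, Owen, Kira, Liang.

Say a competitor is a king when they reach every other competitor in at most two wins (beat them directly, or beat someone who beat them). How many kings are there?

Kira cannot reach Farid, Liang, Noor, Ravi, Owen, Uma, Asha, Felix in two steps.
Farid reaches everyone (king).
Liang cannot reach Farid, Noor, Uma, Asha, Felix in two steps.
Noor cannot reach Asha in two steps.
Ravi cannot reach Noor, Uma, Asha in two steps.
Owen cannot reach Noor, Asha in two steps.
Uma reaches everyone (king).
Asha reaches everyone (king).
Felix cannot reach Farid, Noor, Uma, Asha in two steps.
Kings: Farid, Uma, Asha — 3.

3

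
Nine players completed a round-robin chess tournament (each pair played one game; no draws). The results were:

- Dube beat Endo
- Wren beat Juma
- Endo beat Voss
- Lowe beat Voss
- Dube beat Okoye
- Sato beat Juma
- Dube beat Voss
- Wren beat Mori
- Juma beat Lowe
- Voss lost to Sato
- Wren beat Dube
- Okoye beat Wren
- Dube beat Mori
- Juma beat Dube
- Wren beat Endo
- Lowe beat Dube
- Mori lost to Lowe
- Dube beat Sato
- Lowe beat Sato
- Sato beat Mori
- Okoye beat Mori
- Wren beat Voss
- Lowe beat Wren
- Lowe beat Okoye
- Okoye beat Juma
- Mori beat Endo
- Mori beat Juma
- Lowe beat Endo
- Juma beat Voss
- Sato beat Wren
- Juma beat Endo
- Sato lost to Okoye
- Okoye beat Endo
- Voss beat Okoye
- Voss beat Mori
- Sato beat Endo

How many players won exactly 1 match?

1

Win totals: Voss 2, Mori 2, Sato 5, Okoye 5, Juma 4, Dube 5, Wren 5, Endo 1, Lowe 7.
Exactly 1: Endo — 1 player.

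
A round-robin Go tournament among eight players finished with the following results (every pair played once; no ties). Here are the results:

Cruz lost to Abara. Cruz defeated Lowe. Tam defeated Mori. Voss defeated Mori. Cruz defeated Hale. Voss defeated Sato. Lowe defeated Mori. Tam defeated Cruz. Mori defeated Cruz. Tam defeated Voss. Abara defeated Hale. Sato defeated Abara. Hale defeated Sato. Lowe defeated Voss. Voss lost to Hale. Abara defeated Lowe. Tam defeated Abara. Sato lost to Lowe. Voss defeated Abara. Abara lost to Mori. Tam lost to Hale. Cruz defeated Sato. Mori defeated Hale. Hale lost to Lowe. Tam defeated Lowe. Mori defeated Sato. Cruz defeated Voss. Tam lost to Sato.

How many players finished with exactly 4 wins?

Win totals: Lowe 4, Tam 5, Abara 3, Voss 3, Cruz 4, Mori 4, Hale 3, Sato 2.
Exactly 4: Lowe, Cruz, Mori — 3 players.

3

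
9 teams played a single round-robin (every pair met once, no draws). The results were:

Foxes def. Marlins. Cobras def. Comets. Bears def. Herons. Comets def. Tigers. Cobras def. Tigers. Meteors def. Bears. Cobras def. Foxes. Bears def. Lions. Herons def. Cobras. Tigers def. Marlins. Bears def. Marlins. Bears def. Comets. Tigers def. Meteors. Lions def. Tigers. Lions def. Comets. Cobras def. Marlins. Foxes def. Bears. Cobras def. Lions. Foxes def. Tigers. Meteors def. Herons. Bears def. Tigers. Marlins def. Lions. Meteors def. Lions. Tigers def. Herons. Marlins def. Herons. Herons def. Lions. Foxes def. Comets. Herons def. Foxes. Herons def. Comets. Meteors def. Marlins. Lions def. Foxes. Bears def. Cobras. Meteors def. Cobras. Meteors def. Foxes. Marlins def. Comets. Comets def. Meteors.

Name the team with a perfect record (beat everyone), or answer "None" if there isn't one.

None

Highest win total is Meteors with 6 (out of 8 possible).
Meteors lost to Tigers, Comets, so no team went undefeated.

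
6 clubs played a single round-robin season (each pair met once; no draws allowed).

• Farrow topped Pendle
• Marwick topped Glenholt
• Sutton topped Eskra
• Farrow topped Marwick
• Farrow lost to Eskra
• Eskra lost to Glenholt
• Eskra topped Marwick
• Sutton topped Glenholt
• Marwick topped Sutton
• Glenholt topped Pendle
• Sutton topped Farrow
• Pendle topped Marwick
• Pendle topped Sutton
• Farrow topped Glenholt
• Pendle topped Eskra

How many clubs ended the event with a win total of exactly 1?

Win totals: Marwick 2, Eskra 2, Glenholt 2, Sutton 3, Pendle 3, Farrow 3.
No club has exactly 1 wins.

0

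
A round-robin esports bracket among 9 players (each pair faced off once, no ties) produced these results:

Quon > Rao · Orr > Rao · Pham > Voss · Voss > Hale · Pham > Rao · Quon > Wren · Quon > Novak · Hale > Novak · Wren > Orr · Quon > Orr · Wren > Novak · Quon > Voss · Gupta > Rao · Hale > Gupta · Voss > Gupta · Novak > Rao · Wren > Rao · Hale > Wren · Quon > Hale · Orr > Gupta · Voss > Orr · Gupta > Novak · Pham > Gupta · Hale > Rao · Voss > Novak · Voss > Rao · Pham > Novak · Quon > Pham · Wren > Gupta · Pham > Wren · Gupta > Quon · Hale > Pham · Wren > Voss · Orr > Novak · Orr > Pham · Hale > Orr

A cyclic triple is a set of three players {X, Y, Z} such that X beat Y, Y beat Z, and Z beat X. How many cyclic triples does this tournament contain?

9

Win totals: Novak 1, Pham 5, Wren 5, Voss 5, Gupta 3, Quon 7, Hale 6, Rao 0, Orr 4.
A player with w wins dominates both others in C(w,2) triples; summing gives 0 + 10 + 10 + 10 + 3 + 21 + 15 + 0 + 6 = 75 transitive triples.
Total triples C(9,3) = 84, so cyclic triples = 84 − 75 = 9.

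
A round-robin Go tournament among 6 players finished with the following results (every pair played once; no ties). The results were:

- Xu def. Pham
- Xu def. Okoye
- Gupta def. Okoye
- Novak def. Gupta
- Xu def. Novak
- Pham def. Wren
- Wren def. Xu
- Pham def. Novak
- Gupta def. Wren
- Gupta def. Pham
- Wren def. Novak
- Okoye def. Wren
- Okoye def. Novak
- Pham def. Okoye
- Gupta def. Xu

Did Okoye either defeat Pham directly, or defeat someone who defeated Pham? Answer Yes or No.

Okoye did not beat Pham directly.
Okoye beat Wren, Novak, but each of them lost to Pham. No two-step path.

No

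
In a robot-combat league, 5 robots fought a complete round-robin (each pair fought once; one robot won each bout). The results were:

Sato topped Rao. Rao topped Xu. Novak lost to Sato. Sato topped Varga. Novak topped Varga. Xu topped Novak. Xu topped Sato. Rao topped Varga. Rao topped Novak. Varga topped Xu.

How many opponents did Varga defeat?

1

Varga's results: beat Xu; lost to Novak, Sato, Rao.
That is 1 win.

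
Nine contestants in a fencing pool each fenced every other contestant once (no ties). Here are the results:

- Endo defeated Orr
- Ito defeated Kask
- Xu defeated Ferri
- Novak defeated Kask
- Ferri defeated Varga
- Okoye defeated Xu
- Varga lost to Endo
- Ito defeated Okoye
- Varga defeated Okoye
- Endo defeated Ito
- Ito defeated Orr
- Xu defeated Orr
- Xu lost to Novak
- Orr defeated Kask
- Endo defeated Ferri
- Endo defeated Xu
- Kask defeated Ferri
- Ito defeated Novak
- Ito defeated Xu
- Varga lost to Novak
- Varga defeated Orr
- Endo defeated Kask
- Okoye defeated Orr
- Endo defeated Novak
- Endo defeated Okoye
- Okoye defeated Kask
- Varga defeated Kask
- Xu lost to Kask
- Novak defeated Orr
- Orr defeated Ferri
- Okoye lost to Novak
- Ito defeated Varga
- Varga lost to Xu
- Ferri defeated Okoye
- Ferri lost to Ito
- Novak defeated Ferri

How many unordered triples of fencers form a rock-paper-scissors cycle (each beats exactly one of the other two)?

Win totals: Varga 3, Novak 6, Orr 2, Xu 3, Ito 7, Okoye 3, Endo 8, Ferri 2, Kask 2.
A fencer with w wins dominates both others in C(w,2) triples; summing gives 3 + 15 + 1 + 3 + 21 + 3 + 28 + 1 + 1 = 76 transitive triples.
Total triples C(9,3) = 84, so cyclic triples = 84 − 76 = 8.

8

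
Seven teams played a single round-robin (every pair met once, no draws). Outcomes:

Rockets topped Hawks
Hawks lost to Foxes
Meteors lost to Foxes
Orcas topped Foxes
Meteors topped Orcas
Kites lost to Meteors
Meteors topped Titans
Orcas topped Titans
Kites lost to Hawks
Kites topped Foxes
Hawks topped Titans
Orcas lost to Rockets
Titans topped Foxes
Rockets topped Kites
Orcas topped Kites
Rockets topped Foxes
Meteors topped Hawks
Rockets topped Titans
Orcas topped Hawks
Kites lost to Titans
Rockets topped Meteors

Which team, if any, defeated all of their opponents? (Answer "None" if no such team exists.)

Rockets

Rockets has 6 wins out of 6 opponents — a perfect record.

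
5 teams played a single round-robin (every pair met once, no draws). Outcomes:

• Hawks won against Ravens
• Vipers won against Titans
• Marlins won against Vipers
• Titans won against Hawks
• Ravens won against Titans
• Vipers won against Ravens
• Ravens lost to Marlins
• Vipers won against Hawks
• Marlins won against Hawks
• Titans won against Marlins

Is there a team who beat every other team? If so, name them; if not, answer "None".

Highest win total is Vipers with 3 (out of 4 possible).
Vipers lost to Marlins, so no team went undefeated.

None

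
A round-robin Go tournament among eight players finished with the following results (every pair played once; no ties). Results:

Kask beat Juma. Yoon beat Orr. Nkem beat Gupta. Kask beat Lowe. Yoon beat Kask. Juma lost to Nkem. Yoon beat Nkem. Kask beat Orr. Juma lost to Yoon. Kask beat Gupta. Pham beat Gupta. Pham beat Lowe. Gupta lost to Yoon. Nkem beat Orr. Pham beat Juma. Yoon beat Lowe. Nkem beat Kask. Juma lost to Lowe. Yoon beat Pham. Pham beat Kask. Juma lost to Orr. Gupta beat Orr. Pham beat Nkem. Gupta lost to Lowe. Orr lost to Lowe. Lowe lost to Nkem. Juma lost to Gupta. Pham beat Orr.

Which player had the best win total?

Win totals: Nkem 5, Kask 4, Gupta 2, Orr 1, Yoon 7, Lowe 3, Juma 0, Pham 6.
Yoon leads with 7 wins (next highest: 6).

Yoon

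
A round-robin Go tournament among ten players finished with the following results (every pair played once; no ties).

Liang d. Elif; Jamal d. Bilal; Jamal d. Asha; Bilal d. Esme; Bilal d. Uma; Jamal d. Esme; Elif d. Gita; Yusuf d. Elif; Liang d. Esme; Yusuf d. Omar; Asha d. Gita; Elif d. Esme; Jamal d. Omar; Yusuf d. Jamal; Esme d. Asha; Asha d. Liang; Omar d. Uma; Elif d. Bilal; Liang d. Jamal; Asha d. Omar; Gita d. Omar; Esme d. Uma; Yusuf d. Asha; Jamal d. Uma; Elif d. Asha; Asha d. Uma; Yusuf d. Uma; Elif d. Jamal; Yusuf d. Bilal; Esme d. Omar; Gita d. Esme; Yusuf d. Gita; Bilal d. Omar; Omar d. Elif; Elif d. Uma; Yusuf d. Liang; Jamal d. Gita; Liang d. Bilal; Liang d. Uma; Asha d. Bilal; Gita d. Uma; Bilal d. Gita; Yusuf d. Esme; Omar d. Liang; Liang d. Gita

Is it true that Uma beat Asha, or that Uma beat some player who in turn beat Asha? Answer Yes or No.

No

Uma did not beat Asha directly.
Uma beat no one, so there is no intermediate player.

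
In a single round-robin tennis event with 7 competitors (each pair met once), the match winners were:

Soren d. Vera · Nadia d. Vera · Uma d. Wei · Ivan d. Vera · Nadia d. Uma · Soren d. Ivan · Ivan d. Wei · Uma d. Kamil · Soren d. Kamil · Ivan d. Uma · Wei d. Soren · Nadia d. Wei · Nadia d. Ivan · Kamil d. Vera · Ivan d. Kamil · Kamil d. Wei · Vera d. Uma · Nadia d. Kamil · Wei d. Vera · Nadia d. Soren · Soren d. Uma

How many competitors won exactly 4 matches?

Win totals: Uma 2, Kamil 2, Vera 1, Ivan 4, Soren 4, Wei 2, Nadia 6.
Exactly 4: Ivan, Soren — 2 competitors.

2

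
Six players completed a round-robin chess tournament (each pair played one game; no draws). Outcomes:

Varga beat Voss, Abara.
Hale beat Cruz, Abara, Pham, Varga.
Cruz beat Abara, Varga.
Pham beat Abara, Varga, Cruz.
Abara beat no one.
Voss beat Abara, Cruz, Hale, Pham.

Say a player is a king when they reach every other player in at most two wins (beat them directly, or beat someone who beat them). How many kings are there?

3

Abara cannot reach Cruz, Varga, Voss, Hale, Pham in two steps.
Cruz cannot reach Hale, Pham in two steps.
Varga reaches everyone (king).
Voss reaches everyone (king).
Hale reaches everyone (king).
Pham cannot reach Hale in two steps.
Kings: Varga, Voss, Hale — 3.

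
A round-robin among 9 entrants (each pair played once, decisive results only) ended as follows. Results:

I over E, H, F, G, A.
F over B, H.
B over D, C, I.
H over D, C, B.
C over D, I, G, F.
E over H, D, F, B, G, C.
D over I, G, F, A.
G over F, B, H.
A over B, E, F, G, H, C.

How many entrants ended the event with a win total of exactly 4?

Win totals: A 6, B 3, C 4, D 4, E 6, F 2, G 3, H 3, I 5.
Exactly 4: C, D — 2 entrants.

2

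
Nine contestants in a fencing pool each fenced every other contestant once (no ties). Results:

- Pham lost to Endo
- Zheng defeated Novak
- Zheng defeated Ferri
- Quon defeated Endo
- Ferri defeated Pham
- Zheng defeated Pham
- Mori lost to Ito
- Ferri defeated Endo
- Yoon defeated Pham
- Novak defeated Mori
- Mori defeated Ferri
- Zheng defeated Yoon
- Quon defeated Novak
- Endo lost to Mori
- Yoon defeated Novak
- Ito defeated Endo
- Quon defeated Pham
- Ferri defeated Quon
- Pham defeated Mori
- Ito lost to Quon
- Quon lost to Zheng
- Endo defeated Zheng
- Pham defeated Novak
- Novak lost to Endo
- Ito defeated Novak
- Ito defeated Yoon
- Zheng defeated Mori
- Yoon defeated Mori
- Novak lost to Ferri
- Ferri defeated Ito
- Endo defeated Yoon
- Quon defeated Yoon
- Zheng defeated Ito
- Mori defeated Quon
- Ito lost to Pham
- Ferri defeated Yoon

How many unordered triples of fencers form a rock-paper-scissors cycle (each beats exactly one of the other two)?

Win totals: Novak 1, Ito 4, Endo 4, Zheng 7, Mori 3, Yoon 3, Pham 3, Quon 5, Ferri 6.
A fencer with w wins dominates both others in C(w,2) triples; summing gives 0 + 6 + 6 + 21 + 3 + 3 + 3 + 10 + 15 = 67 transitive triples.
Total triples C(9,3) = 84, so cyclic triples = 84 − 67 = 17.

17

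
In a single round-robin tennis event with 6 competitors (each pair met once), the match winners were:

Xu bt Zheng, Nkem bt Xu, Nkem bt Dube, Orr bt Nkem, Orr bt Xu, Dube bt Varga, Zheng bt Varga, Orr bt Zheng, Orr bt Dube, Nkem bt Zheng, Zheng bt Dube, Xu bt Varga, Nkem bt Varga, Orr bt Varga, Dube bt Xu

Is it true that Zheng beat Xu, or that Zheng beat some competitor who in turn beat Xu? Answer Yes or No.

Zheng did not beat Xu directly.
Zheng beat Dube, Varga. Of those, Dube beat Xu.

Yes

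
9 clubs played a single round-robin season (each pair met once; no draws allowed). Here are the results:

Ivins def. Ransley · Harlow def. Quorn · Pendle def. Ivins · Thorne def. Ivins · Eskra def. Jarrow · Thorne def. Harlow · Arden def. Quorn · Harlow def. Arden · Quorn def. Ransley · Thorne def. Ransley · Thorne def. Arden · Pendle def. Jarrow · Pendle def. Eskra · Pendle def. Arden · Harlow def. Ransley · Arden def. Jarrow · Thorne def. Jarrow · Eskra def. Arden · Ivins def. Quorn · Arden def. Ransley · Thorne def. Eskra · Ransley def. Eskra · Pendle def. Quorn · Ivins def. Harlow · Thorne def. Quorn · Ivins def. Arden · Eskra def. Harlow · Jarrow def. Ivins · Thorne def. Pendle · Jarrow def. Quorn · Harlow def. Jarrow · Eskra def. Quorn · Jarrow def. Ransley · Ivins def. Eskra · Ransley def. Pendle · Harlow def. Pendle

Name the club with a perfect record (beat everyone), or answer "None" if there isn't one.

Thorne

Thorne has 8 wins out of 8 opponents — a perfect record.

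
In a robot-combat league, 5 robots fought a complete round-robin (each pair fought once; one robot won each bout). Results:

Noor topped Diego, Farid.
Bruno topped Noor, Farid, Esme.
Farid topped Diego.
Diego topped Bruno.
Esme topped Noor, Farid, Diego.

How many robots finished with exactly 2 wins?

Win totals: Noor 2, Bruno 3, Diego 1, Farid 1, Esme 3.
Exactly 2: Noor — 1 robot.

1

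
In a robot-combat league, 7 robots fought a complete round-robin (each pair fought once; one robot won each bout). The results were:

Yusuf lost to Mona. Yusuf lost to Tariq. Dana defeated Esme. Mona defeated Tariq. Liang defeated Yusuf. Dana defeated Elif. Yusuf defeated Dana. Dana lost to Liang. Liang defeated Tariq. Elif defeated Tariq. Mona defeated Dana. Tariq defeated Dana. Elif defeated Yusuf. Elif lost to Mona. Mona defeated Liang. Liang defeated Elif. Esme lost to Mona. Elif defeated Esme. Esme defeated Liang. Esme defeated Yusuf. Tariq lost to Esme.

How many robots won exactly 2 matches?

Win totals: Mona 6, Tariq 2, Elif 3, Liang 4, Yusuf 1, Dana 2, Esme 3.
Exactly 2: Tariq, Dana — 2 robots.

2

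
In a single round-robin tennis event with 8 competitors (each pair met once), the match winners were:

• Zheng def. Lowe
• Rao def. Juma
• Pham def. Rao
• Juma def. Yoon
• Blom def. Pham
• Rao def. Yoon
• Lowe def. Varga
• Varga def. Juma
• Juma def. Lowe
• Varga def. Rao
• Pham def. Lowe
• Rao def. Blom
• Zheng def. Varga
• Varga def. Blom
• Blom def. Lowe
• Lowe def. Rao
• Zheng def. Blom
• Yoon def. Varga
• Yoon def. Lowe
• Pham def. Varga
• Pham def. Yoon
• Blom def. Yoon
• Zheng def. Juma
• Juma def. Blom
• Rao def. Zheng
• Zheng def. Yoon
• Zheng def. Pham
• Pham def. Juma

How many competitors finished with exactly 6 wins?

Win totals: Blom 3, Lowe 2, Rao 4, Zheng 6, Juma 3, Yoon 2, Varga 3, Pham 5.
Exactly 6: Zheng — 1 competitor.

1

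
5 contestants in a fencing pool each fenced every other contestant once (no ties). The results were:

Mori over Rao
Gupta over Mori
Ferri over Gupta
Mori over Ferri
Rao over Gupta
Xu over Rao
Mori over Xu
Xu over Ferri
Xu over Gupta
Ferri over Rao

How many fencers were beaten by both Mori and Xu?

2

Mori beat: Xu, Rao, Ferri.
Xu beat: Rao, Gupta, Ferri.
Both beat: Rao, Ferri — 2.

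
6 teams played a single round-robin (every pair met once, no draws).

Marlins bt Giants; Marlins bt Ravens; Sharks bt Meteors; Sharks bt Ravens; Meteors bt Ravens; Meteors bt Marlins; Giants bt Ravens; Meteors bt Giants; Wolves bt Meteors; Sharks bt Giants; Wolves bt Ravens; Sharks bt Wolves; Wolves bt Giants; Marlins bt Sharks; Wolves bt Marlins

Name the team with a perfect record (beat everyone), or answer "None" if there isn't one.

Highest win total is Wolves with 4 (out of 5 possible).
Wolves lost to Sharks, so no team went undefeated.

None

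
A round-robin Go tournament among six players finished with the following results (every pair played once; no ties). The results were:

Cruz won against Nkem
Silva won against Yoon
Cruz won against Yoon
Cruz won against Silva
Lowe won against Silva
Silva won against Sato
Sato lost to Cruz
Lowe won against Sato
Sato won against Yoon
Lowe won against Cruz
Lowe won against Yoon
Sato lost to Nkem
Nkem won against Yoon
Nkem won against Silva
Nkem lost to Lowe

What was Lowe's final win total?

Lowe's results: beat Sato, Nkem, Cruz, Yoon, Silva; lost to no one.
That is 5 wins.

5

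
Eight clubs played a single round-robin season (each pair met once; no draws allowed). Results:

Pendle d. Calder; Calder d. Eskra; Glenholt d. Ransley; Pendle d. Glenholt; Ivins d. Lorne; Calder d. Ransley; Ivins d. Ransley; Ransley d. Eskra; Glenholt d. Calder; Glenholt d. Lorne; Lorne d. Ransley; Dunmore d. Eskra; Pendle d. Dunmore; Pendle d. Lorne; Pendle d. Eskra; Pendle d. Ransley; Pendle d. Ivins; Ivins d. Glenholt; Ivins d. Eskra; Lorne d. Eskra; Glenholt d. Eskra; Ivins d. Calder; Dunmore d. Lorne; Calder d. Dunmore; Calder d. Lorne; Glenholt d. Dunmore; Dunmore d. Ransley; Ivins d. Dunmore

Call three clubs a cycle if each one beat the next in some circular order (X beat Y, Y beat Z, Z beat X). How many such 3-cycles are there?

0

Win totals: Calder 4, Eskra 0, Ivins 6, Glenholt 5, Pendle 7, Ransley 1, Lorne 2, Dunmore 3.
A club with w wins dominates both others in C(w,2) triples; summing gives 6 + 0 + 15 + 10 + 21 + 0 + 1 + 3 = 56 transitive triples.
Total triples C(8,3) = 56, so cyclic triples = 56 − 56 = 0.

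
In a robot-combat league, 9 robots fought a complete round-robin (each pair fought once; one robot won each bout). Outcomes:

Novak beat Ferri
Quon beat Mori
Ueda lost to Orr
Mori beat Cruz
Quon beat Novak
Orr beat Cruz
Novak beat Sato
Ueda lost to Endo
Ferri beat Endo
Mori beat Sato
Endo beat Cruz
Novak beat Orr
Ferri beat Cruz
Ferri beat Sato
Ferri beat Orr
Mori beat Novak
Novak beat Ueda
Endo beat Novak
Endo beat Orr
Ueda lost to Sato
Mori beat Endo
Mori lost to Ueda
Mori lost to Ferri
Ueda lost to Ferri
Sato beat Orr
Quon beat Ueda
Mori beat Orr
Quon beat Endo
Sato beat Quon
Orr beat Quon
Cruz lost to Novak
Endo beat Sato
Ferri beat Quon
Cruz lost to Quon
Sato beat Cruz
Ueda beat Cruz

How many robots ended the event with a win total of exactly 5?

Win totals: Ueda 2, Ferri 7, Quon 5, Sato 4, Endo 5, Cruz 0, Orr 3, Mori 5, Novak 5.
Exactly 5: Quon, Endo, Mori, Novak — 4 robots.

4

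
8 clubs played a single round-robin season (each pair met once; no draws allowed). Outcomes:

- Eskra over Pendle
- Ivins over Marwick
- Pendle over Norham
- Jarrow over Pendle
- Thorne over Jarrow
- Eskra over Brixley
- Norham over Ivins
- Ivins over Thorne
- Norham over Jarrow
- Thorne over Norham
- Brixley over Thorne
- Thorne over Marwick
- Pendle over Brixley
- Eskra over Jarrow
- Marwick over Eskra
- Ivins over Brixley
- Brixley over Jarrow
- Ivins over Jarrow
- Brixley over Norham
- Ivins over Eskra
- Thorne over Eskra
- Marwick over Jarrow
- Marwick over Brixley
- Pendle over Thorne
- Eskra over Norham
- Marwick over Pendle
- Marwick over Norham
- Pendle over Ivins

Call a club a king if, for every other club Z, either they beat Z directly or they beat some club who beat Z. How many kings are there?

Brixley reaches everyone (king).
Norham reaches everyone (king).
Jarrow cannot reach Marwick, Eskra in two steps.
Pendle reaches everyone (king).
Ivins reaches everyone (king).
Thorne reaches everyone (king).
Marwick reaches everyone (king).
Eskra cannot reach Marwick in two steps.
Kings: Brixley, Norham, Pendle, Ivins, Thorne, Marwick — 6.

6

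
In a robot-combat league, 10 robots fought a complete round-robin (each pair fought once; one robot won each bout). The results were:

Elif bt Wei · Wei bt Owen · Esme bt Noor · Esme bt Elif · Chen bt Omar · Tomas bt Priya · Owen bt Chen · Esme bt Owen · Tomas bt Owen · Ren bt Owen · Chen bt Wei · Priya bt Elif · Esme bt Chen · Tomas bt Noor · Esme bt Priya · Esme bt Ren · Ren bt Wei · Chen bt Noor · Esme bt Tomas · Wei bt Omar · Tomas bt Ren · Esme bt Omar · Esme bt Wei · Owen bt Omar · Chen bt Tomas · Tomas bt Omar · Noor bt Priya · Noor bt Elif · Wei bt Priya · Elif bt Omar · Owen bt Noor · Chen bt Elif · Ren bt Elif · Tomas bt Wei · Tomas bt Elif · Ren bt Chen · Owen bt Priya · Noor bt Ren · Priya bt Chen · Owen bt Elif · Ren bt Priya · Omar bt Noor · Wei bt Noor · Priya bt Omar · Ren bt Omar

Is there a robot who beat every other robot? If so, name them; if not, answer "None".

Esme

Esme has 9 wins out of 9 opponents — a perfect record.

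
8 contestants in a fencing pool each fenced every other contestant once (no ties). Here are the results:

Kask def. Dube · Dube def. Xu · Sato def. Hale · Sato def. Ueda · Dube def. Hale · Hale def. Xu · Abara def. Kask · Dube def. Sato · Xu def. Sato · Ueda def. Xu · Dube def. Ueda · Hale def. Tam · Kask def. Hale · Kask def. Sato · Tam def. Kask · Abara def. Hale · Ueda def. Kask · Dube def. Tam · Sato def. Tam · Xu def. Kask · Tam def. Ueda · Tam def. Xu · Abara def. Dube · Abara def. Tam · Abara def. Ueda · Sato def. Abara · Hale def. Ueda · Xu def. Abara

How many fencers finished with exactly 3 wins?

4

Win totals: Abara 5, Tam 3, Hale 3, Xu 3, Dube 5, Kask 3, Ueda 2, Sato 4.
Exactly 3: Tam, Hale, Xu, Kask — 4 fencers.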